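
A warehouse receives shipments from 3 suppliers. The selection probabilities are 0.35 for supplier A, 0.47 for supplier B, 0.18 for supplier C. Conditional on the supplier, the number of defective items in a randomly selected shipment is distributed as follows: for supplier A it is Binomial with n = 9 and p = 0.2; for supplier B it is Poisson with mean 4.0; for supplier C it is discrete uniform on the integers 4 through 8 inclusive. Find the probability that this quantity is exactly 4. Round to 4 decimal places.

Conditional on each supplier, P(X = 4): A: 0.0660603; B: 0.195367; C: 0.2.
By total probability, P(X = 4) = 0.35·0.0660603 + 0.47·0.195367 + 0.18·0.2 = 0.150944.

0.1509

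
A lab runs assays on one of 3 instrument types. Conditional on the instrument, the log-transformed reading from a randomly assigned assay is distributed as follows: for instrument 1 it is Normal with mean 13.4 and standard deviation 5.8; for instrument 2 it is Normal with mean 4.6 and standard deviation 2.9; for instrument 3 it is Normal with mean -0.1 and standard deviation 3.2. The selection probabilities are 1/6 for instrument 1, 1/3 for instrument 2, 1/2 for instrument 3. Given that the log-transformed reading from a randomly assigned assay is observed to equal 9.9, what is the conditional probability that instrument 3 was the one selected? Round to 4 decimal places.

0.0253

Likelihoods f(9.9 | ·): 1: 0.0573334; 2: 0.0258955; 3: 0.000944456.
Posterior ∝ prior × likelihood. Numerator for 3: 0.5·0.000944456 = 0.000472228.
Normalizing constant: 0.166667·0.0573334 + 0.333333·0.0258955 + 0.5·0.000944456 = 0.0186596.
P(3 | observation) = 0.000472228 / 0.0186596 = 0.0253074.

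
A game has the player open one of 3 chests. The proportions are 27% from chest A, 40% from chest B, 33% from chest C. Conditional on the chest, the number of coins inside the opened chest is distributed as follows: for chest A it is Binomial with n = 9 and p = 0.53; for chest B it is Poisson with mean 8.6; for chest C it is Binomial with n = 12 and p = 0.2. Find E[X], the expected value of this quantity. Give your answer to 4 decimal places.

5.5199

Component means — A: 4.77; B: 8.6; C: 2.4.
E[X] = 0.27·4.77 + 0.4·8.6 + 0.33·2.4 = 5.5199.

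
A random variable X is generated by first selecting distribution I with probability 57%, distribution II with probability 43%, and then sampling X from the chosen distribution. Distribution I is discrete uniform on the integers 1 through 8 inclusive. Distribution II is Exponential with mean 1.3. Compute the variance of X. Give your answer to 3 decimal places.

6.229

Per component, I: μ=4.5, E[X²]=25.5; II: μ=1.3, E[X²]=3.38.
E[X] = 0.57·4.5 + 0.43·1.3 = 3.124.
E[X²] = 0.57·25.5 + 0.43·3.38 = 15.9884.
Var(X) = E[X²] − (E[X])² = 15.9884 − 9.75938 = 6.22902.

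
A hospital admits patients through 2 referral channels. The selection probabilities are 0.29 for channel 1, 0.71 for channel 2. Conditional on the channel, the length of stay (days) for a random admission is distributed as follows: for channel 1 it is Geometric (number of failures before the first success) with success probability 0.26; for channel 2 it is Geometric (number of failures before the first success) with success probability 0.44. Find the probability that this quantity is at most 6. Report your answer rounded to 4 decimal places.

Conditional on each channel, P(X ≤ 6): 1: 0.878487; 2: 0.982729.
By total probability, P(X ≤ 6) = 0.29·0.878487 + 0.71·0.982729 = 0.952499.

0.9525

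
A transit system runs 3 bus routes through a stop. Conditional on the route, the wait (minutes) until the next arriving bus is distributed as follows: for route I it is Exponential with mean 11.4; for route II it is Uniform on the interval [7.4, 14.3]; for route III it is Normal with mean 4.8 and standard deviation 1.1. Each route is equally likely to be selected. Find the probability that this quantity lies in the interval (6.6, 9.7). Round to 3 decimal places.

0.173

Conditional on each route, P(6.6 < X < 9.7): I: 0.133448; II: 0.333333; III: 0.0508775.
By total probability, P(6.6 < X < 9.7) = 0.333333·0.133448 + 0.333333·0.333333 + 0.333333·0.0508775 = 0.172553.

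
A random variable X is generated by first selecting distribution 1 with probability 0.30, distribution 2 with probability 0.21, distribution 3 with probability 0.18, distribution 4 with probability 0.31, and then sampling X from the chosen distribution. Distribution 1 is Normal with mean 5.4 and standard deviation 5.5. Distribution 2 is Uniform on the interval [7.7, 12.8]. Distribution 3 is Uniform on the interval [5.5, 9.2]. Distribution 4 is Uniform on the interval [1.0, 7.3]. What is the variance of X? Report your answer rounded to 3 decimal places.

Per component, 1: μ=5.4, E[X²]=59.41; 2: μ=10.25, E[X²]=107.23; 3: μ=7.35, E[X²]=55.1633; 4: μ=4.15, E[X²]=20.53.
E[X] = 0.3·5.4 + 0.21·10.25 + 0.18·7.35 + 0.31·4.15 = 6.382.
E[X²] = 0.3·59.41 + 0.21·107.23 + 0.18·55.1633 + 0.31·20.53 = 56.635.
Var(X) = E[X²] − (E[X])² = 56.635 − 40.7299 = 15.9051.

15.905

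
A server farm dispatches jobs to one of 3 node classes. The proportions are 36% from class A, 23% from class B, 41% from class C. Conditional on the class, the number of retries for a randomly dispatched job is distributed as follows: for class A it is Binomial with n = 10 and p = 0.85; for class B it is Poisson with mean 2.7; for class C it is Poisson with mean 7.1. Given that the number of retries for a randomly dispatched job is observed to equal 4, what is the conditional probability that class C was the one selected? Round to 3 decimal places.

0.508

Likelihoods P(X=4 | ·): A: 0.00124866; B: 0.148816; C: 0.0873638.
Posterior ∝ prior × likelihood. Numerator for C: 0.41·0.0873638 = 0.0358191.
Normalizing constant: 0.36·0.00124866 + 0.23·0.148816 + 0.41·0.0873638 = 0.0704963.
P(C | observation) = 0.0358191 / 0.0704963 = 0.5081.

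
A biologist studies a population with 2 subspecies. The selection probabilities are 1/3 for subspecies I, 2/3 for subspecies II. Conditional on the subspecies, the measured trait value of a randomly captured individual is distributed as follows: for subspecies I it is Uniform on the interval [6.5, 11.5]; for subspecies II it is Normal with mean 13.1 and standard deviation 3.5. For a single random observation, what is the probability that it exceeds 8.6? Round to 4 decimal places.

0.7938

Conditional on each subspecies, P(X > 8.6): I: 0.58; II: 0.900729.
By total probability, P(X > 8.6) = 0.333333·0.58 + 0.666667·0.900729 = 0.793819.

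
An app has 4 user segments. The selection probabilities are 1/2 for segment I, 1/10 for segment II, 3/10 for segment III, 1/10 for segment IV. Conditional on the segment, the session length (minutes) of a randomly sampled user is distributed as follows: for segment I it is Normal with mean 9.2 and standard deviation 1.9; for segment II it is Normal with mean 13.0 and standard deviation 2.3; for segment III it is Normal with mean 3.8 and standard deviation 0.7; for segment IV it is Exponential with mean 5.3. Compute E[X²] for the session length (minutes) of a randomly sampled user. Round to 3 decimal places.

For each component E[X²] = Var + (mean)², giving I: 88.25; II: 174.29; III: 14.93; IV: 56.18.
Overall E[X²] = 0.5·88.25 + 0.1·174.29 + 0.3·14.93 + 0.1·56.18 = 71.651.

71.651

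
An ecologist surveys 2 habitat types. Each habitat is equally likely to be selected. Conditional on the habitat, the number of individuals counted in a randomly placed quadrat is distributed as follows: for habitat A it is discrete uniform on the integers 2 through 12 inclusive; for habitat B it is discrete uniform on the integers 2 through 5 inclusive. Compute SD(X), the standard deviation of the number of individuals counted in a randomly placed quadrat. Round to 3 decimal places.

2.947

Per component, A: μ=7, E[X²]=59; B: μ=3.5, E[X²]=13.5.
E[X] = 0.5·7 + 0.5·3.5 = 5.25.
E[X²] = 0.5·59 + 0.5·13.5 = 36.25.
Var(X) = E[X²] − (E[X])² = 36.25 − 27.5625 = 8.6875.
SD(X) = √8.6875 = 2.94746.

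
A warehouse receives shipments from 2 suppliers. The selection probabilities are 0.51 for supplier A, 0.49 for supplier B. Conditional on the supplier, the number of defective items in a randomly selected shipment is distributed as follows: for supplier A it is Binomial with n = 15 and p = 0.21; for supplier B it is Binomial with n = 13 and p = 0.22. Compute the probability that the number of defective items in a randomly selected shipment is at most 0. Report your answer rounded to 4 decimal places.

0.0342

Conditional on each supplier, P(X ≤ 0): A: 0.0291344; B: 0.0395576.
By total probability, P(X ≤ 0) = 0.51·0.0291344 + 0.49·0.0395576 = 0.0342418.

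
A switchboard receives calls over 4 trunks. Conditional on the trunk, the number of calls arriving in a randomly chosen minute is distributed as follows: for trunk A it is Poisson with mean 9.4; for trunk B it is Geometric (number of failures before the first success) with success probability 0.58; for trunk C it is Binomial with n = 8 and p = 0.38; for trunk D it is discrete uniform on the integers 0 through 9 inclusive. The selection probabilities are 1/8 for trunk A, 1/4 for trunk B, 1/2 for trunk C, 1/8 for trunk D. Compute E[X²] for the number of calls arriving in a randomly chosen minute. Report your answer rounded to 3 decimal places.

21.789

For each component E[X²] = Var + (mean)², giving A: 97.76; B: 1.77289; C: 11.1264; D: 28.5.
Overall E[X²] = 0.125·97.76 + 0.25·1.77289 + 0.5·11.1264 + 0.125·28.5 = 21.7889.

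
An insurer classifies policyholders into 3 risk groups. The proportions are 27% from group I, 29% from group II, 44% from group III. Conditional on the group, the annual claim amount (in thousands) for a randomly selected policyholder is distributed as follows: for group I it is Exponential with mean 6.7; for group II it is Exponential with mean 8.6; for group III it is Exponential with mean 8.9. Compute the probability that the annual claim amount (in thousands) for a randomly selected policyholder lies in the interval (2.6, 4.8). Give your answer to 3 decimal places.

Conditional on each group, P(2.6 < X < 4.8): I: 0.189873; II: 0.166825; III: 0.163527.
By total probability, P(2.6 < X < 4.8) = 0.27·0.189873 + 0.29·0.166825 + 0.44·0.163527 = 0.171597.

0.172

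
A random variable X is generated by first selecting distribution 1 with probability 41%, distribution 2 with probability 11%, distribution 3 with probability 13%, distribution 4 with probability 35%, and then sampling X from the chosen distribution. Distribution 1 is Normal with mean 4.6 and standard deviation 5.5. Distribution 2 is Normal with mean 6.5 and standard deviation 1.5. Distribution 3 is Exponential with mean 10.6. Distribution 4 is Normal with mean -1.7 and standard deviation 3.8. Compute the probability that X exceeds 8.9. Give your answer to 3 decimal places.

0.152

Conditional on each component, P(X > 8.9): 1: 0.217161; 2: 0.0547993; 3: 0.431873; 4: 0.00263969.
By total probability, P(X > 8.9) = 0.41·0.217161 + 0.11·0.0547993 + 0.13·0.431873 + 0.35·0.00263969 = 0.152131.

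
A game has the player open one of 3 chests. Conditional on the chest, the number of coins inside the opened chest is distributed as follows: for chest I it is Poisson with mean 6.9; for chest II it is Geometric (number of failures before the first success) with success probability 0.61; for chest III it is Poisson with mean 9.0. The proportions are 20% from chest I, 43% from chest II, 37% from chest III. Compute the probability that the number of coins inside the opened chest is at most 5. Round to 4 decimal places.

0.5340

Conditional on each chest, P(X ≤ 5): I: 0.313662; II: 0.996481; III: 0.115691.
By total probability, P(X ≤ 5) = 0.2·0.313662 + 0.43·0.996481 + 0.37·0.115691 = 0.534025.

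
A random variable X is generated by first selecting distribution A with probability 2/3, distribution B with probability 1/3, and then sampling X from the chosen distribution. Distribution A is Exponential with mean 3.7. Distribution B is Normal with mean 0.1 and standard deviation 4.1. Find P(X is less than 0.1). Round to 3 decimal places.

0.184

Conditional on each component, P(X < 0.1): A: 0.0266651; B: 0.5.
By total probability, P(X < 0.1) = 0.666667·0.0266651 + 0.333333·0.5 = 0.184443.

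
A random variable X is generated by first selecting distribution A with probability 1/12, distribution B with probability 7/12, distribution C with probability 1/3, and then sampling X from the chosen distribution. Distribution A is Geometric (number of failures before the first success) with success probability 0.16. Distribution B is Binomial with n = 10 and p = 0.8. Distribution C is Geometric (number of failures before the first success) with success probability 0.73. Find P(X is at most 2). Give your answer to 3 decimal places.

0.361

Conditional on each component, P(X ≤ 2): A: 0.407296; B: 7.79264e-05; C: 0.980317.
By total probability, P(X ≤ 2) = 0.0833333·0.407296 + 0.583333·7.79264e-05 + 0.333333·0.980317 = 0.360759.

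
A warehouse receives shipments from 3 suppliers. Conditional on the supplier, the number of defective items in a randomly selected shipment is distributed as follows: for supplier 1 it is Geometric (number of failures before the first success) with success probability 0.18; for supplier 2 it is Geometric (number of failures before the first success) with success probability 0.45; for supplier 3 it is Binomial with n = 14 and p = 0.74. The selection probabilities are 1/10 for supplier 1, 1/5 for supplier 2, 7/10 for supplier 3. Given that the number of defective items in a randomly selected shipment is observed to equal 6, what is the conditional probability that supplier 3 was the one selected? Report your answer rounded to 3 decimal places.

0.475

Likelihoods P(X=6 | ·): 1: 0.0547212; 2: 0.0124563; 3: 0.0102975.
Posterior ∝ prior × likelihood. Numerator for 3: 0.7·0.0102975 = 0.00720826.
Normalizing constant: 0.1·0.0547212 + 0.2·0.0124563 + 0.7·0.0102975 = 0.0151716.
P(3 | observation) = 0.00720826 / 0.0151716 = 0.475114.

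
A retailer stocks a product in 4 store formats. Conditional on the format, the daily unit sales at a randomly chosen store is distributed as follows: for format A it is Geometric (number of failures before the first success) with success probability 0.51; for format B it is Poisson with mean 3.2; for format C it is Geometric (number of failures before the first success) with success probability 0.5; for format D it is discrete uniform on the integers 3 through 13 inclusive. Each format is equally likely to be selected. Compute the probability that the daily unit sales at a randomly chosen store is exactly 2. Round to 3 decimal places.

Conditional on each format, P(X = 2): A: 0.122451; B: 0.208702; C: 0.125; D: 0.
By total probability, P(X = 2) = 0.25·0.122451 + 0.25·0.208702 + 0.25·0.125 + 0.25·0 = 0.114038.

0.114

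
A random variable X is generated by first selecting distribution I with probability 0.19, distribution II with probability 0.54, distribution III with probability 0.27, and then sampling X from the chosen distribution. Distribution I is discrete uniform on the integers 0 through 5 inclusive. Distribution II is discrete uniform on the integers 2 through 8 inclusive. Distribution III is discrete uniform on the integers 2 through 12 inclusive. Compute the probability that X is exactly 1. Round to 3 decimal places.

Conditional on each component, P(X = 1): I: 0.166667; II: 0; III: 0.
By total probability, P(X = 1) = 0.19·0.166667 + 0.54·0 + 0.27·0 = 0.0316667.

0.032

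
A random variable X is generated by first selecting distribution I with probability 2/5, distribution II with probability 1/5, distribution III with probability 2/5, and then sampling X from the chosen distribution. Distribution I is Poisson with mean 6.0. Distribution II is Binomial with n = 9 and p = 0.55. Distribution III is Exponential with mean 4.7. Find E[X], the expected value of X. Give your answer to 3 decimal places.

Component means — I: 6; II: 4.95; III: 4.7.
E[X] = 0.4·6 + 0.2·4.95 + 0.4·4.7 = 5.27.

5.270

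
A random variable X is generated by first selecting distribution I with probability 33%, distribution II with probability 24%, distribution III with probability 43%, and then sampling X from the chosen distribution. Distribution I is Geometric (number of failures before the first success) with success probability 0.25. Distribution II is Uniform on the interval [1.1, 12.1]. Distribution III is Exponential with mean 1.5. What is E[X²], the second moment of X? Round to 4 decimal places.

For each component E[X²] = Var + (mean)², giving I: 21; II: 53.6433; III: 4.5.
Overall E[X²] = 0.33·21 + 0.24·53.6433 + 0.43·4.5 = 21.7394.

21.7394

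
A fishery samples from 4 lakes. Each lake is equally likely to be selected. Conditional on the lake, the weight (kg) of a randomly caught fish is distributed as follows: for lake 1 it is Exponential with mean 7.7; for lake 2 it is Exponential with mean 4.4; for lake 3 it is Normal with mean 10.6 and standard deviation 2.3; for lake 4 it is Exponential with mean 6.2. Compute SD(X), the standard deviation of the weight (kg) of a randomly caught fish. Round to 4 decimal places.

Per component, 1: μ=7.7, E[X²]=118.58; 2: μ=4.4, E[X²]=38.72; 3: μ=10.6, E[X²]=117.65; 4: μ=6.2, E[X²]=76.88.
E[X] = 0.25·7.7 + 0.25·4.4 + 0.25·10.6 + 0.25·6.2 = 7.225.
E[X²] = 0.25·118.58 + 0.25·38.72 + 0.25·117.65 + 0.25·76.88 = 87.9575.
Var(X) = E[X²] − (E[X])² = 87.9575 − 52.2006 = 35.7569.
SD(X) = √35.7569 = 5.97971.

5.9797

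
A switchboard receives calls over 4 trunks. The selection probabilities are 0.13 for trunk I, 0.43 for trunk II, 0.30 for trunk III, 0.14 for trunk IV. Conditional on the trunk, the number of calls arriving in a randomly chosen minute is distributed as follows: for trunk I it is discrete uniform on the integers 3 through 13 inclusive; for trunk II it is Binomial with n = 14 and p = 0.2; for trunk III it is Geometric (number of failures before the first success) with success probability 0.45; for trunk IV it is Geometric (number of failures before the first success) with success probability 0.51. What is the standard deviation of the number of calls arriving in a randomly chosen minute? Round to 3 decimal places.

Per component, I: μ=8, E[X²]=74; II: μ=2.8, E[X²]=10.08; III: μ=1.22222, E[X²]=4.20988; IV: μ=0.960784, E[X²]=2.807.
E[X] = 0.13·8 + 0.43·2.8 + 0.3·1.22222 + 0.14·0.960784 = 2.74518.
E[X²] = 0.13·74 + 0.43·10.08 + 0.3·4.20988 + 0.14·2.807 = 15.6103.
Var(X) = E[X²] − (E[X])² = 15.6103 − 7.53599 = 8.07435.
SD(X) = √8.07435 = 2.84154.

2.842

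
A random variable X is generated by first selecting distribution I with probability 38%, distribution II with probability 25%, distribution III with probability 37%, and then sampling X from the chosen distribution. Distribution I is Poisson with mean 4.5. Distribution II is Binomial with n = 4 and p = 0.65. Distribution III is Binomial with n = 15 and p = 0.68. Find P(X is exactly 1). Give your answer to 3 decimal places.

0.047

Conditional on each component, P(X = 1): I: 0.0499905; II: 0.111475; III: 1.2042e-06.
By total probability, P(X = 1) = 0.38·0.0499905 + 0.25·0.111475 + 0.37·1.2042e-06 = 0.0468656.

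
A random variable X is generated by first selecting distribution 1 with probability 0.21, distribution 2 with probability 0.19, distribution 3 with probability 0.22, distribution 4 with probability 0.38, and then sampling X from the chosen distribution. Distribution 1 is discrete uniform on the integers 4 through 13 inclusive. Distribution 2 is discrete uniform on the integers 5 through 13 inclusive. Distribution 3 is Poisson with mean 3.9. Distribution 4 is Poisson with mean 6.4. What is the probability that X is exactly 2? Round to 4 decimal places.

Conditional on each component, P(X = 2): 1: 0; 2: 0; 3: 0.15394; 4: 0.0340287.
By total probability, P(X = 2) = 0.21·0 + 0.19·0 + 0.22·0.15394 + 0.38·0.0340287 = 0.0467976.

0.0468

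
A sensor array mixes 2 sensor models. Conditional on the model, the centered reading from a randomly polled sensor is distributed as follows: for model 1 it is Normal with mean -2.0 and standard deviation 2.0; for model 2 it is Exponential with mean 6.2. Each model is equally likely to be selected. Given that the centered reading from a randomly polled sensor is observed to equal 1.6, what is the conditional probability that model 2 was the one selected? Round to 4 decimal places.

Likelihoods f(1.6 | ·): 1: 0.0394751; 2: 0.124604.
Posterior ∝ prior × likelihood. Numerator for 2: 0.5·0.124604 = 0.062302.
Normalizing constant: 0.5·0.0394751 + 0.5·0.124604 = 0.0820396.
P(2 | observation) = 0.062302 / 0.0820396 = 0.759414.

0.7594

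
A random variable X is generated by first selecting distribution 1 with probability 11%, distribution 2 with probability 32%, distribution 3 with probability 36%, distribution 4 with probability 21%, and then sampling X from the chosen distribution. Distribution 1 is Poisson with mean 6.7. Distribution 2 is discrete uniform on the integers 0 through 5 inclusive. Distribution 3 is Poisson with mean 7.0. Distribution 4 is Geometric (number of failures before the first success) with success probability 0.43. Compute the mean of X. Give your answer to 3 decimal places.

Component means — 1: 6.7; 2: 2.5; 3: 7; 4: 1.32558.
E[X] = 0.11·6.7 + 0.32·2.5 + 0.36·7 + 0.21·1.32558 = 4.33537.

4.335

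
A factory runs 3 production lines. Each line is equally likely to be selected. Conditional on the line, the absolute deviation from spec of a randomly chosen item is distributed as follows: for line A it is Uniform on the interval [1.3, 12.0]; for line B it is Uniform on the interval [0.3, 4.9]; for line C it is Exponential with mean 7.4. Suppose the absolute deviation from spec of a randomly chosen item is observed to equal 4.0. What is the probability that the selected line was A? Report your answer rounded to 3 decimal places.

0.240

Likelihoods f(4.0 | ·): A: 0.0934579; B: 0.217391; C: 0.0787072.
Posterior ∝ prior × likelihood. Numerator for A: 0.333333·0.0934579 = 0.0311526.
Normalizing constant: 0.333333·0.0934579 + 0.333333·0.217391 + 0.333333·0.0787072 = 0.129852.
P(A | observation) = 0.0311526 / 0.129852 = 0.239909.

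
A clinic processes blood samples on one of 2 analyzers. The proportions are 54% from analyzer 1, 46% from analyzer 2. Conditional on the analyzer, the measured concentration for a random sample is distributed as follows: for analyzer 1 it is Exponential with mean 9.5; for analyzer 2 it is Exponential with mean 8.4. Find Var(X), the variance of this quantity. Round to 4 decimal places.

Per component, 1: μ=9.5, E[X²]=180.5; 2: μ=8.4, E[X²]=141.12.
E[X] = 0.54·9.5 + 0.46·8.4 = 8.994.
E[X²] = 0.54·180.5 + 0.46·141.12 = 162.385.
Var(X) = E[X²] − (E[X])² = 162.385 − 80.892 = 81.4932.

81.4932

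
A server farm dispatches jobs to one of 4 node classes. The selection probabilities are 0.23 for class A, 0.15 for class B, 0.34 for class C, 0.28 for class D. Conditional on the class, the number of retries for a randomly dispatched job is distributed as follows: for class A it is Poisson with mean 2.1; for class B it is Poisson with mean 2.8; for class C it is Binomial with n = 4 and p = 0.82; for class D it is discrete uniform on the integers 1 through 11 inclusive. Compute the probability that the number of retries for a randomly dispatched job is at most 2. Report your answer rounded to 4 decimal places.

Conditional on each class, P(X ≤ 2): A: 0.649631; B: 0.469454; C: 0.150893; D: 0.181818.
By total probability, P(X ≤ 2) = 0.23·0.649631 + 0.15·0.469454 + 0.34·0.150893 + 0.28·0.181818 = 0.322046.

0.3220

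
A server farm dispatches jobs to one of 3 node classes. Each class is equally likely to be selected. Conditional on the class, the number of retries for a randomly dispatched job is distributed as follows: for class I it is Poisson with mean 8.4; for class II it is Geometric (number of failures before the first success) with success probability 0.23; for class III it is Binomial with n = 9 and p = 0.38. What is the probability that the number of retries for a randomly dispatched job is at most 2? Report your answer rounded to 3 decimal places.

0.275

Conditional on each class, P(X ≤ 2): I: 0.0100471; II: 0.543467; III: 0.271277.
By total probability, P(X ≤ 2) = 0.333333·0.0100471 + 0.333333·0.543467 + 0.333333·0.271277 = 0.27493.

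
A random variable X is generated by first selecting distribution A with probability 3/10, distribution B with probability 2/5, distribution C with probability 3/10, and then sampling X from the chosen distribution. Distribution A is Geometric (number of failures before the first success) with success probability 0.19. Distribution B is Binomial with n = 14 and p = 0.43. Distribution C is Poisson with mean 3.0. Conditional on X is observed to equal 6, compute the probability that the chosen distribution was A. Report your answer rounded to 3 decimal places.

Likelihoods P(X=6 | ·): A: 0.0536616; B: 0.211527; C: 0.0504094.
Posterior ∝ prior × likelihood. Numerator for A: 0.3·0.0536616 = 0.0160985.
Normalizing constant: 0.3·0.0536616 + 0.4·0.211527 + 0.3·0.0504094 = 0.115832.
P(A | observation) = 0.0160985 / 0.115832 = 0.138981.

0.139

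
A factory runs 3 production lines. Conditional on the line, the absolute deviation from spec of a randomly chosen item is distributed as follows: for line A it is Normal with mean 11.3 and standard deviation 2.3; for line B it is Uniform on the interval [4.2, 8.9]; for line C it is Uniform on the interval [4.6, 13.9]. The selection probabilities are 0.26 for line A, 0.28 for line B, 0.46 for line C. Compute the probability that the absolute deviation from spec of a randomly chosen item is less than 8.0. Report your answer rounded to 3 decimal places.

0.414

Conditional on each line, P(X < 8.0): A: 0.0756745; B: 0.808511; C: 0.365591.
By total probability, P(X < 8.0) = 0.26·0.0756745 + 0.28·0.808511 + 0.46·0.365591 = 0.41423.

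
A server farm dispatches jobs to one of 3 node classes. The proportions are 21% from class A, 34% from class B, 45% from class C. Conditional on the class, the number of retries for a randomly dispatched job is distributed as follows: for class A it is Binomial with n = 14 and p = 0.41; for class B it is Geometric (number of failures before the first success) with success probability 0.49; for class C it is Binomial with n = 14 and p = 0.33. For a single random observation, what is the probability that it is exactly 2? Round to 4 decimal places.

Conditional on each class, P(X = 2): A: 0.0272166; B: 0.127449; C: 0.0810899.
By total probability, P(X = 2) = 0.21·0.0272166 + 0.34·0.127449 + 0.45·0.0810899 = 0.0855386.

0.0855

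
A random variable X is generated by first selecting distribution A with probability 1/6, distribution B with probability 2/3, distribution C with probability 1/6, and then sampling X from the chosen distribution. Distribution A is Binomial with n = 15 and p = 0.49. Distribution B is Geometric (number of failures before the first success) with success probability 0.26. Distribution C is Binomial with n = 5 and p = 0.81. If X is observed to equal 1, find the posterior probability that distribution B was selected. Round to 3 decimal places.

Likelihoods P(X=1 | ·): A: 0.000591929; B: 0.1924; C: 0.005278.
Posterior ∝ prior × likelihood. Numerator for B: 0.666667·0.1924 = 0.128267.
Normalizing constant: 0.166667·0.000591929 + 0.666667·0.1924 + 0.166667·0.005278 = 0.129245.
P(B | observation) = 0.128267 / 0.129245 = 0.99243.

0.992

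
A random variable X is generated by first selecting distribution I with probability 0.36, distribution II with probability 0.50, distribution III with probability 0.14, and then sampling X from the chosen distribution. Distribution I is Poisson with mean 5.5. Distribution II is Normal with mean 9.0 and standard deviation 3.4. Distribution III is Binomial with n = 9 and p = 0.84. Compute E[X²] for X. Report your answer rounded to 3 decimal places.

67.321

For each component E[X²] = Var + (mean)², giving I: 35.75; II: 92.56; III: 58.3632.
Overall E[X²] = 0.36·35.75 + 0.5·92.56 + 0.14·58.3632 = 67.3208.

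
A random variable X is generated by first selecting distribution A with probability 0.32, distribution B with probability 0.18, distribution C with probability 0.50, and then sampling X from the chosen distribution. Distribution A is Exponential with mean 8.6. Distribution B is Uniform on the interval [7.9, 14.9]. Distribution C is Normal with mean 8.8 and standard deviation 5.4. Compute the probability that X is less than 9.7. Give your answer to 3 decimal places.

0.546

Conditional on each component, P(X < 9.7): A: 0.67629; B: 0.257143; C: 0.566184.
By total probability, P(X < 9.7) = 0.32·0.67629 + 0.18·0.257143 + 0.5·0.566184 = 0.54579.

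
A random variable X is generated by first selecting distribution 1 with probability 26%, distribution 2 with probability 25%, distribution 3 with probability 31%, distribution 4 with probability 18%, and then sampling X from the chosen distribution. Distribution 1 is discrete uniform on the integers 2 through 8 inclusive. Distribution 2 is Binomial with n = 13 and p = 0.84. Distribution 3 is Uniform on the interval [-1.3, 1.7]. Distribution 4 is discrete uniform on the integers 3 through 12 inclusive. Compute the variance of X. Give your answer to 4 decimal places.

20.0279

Per component, 1: μ=5, E[X²]=29; 2: μ=10.92, E[X²]=120.994; 3: μ=0.2, E[X²]=0.79; 4: μ=7.5, E[X²]=64.5.
E[X] = 0.26·5 + 0.25·10.92 + 0.31·0.2 + 0.18·7.5 = 5.442.
E[X²] = 0.26·29 + 0.25·120.994 + 0.31·0.79 + 0.18·64.5 = 49.6433.
Var(X) = E[X²] − (E[X])² = 49.6433 − 29.6154 = 20.0279.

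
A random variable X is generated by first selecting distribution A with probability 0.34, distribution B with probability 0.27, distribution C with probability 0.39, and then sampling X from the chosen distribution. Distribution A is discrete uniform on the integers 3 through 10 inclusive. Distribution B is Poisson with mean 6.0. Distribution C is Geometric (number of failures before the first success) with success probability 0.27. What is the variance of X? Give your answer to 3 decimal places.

Per component, A: μ=6.5, E[X²]=47.5; B: μ=6, E[X²]=42; C: μ=2.7037, E[X²]=17.3237.
E[X] = 0.34·6.5 + 0.27·6 + 0.39·2.7037 = 4.88444.
E[X²] = 0.34·47.5 + 0.27·42 + 0.39·17.3237 = 34.2463.
Var(X) = E[X²] − (E[X])² = 34.2463 − 23.8578 = 10.3885.

10.388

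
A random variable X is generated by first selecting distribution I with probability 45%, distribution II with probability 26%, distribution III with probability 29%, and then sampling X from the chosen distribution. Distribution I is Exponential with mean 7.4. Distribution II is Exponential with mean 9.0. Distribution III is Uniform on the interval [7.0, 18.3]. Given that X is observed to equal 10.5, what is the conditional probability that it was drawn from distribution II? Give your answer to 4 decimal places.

0.1822

Likelihoods f(10.5 | ·): I: 0.0326994; II: 0.0346004; III: 0.0884956.
Posterior ∝ prior × likelihood. Numerator for II: 0.26·0.0346004 = 0.00899609.
Normalizing constant: 0.45·0.0326994 + 0.26·0.0346004 + 0.29·0.0884956 = 0.0493745.
P(II | observation) = 0.00899609 / 0.0493745 = 0.182201.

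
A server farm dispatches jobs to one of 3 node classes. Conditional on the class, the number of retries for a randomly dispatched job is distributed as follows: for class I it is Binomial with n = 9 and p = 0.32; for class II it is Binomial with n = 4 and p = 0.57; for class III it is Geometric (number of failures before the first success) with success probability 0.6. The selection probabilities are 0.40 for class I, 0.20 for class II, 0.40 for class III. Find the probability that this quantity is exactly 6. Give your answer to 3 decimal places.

0.012

Conditional on each class, P(X = 6): I: 0.02836; II: 0; III: 0.0024576.
By total probability, P(X = 6) = 0.4·0.02836 + 0.2·0 + 0.4·0.0024576 = 0.012327.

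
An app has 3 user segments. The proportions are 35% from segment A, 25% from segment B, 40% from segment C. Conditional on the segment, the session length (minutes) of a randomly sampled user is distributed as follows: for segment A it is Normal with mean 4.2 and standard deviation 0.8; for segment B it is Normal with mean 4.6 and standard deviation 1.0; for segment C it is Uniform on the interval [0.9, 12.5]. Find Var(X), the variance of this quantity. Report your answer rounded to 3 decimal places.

6.289

Per component, A: μ=4.2, E[X²]=18.28; B: μ=4.6, E[X²]=22.16; C: μ=6.7, E[X²]=56.1033.
E[X] = 0.35·4.2 + 0.25·4.6 + 0.4·6.7 = 5.3.
E[X²] = 0.35·18.28 + 0.25·22.16 + 0.4·56.1033 = 34.3793.
Var(X) = E[X²] − (E[X])² = 34.3793 − 28.09 = 6.28933.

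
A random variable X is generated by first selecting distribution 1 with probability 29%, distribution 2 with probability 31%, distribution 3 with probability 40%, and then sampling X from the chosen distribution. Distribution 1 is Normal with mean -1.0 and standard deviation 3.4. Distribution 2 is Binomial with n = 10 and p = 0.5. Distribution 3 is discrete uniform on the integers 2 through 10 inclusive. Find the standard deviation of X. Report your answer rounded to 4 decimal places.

3.9798

Per component, 1: μ=-1, E[X²]=12.56; 2: μ=5, E[X²]=27.5; 3: μ=6, E[X²]=42.6667.
E[X] = 0.29·-1 + 0.31·5 + 0.4·6 = 3.66.
E[X²] = 0.29·12.56 + 0.31·27.5 + 0.4·42.6667 = 29.2341.
Var(X) = E[X²] − (E[X])² = 29.2341 − 13.3956 = 15.8385.
SD(X) = √15.8385 = 3.97976.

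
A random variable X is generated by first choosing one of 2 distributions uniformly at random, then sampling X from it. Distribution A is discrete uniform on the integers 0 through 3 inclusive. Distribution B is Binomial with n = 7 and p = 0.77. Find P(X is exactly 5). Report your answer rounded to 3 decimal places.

Conditional on each component, P(X = 5): A: 0; B: 0.300697.
By total probability, P(X = 5) = 0.5·0 + 0.5·0.300697 = 0.150348.

0.150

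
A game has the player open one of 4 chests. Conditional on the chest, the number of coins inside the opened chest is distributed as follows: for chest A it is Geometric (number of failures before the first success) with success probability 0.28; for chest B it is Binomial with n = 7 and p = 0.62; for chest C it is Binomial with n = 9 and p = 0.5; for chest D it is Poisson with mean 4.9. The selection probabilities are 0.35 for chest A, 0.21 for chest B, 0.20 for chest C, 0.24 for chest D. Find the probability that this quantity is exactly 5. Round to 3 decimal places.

Conditional on each chest, P(X = 5): A: 0.0541777; B: 0.277808; C: 0.246094; D: 0.17529.
By total probability, P(X = 5) = 0.35·0.0541777 + 0.21·0.277808 + 0.2·0.246094 + 0.24·0.17529 = 0.16859.

0.169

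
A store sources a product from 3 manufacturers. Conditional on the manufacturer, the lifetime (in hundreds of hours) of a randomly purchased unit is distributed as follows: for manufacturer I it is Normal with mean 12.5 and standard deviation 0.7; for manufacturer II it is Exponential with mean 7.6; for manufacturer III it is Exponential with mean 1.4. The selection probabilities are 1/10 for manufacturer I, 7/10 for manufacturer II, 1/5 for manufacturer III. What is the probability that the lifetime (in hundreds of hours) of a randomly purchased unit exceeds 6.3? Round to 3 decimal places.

0.408

Conditional on each manufacturer, P(X > 6.3): I: 1; II: 0.436509; III: 0.011109.
By total probability, P(X > 6.3) = 0.1·1 + 0.7·0.436509 + 0.2·0.011109 = 0.407778.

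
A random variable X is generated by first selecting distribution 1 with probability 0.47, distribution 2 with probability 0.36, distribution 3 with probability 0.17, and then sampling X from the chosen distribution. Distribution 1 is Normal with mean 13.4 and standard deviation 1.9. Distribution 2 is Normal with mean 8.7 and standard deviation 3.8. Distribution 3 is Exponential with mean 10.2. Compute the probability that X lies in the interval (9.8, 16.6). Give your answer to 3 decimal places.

Conditional on each component, P(9.8 < X < 16.6): 1: 0.924866; 2: 0.367298; 3: 0.186163.
By total probability, P(9.8 < X < 16.6) = 0.47·0.924866 + 0.36·0.367298 + 0.17·0.186163 = 0.598562.

0.599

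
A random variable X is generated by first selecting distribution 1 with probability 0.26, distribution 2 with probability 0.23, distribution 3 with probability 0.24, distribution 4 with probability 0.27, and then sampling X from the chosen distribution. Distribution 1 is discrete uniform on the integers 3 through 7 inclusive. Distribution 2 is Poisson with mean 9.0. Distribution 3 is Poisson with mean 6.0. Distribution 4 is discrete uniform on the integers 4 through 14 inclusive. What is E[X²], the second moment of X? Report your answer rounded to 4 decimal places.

62.3700

For each component E[X²] = Var + (mean)², giving 1: 27; 2: 90; 3: 42; 4: 91.
Overall E[X²] = 0.26·27 + 0.23·90 + 0.24·42 + 0.27·91 = 62.37.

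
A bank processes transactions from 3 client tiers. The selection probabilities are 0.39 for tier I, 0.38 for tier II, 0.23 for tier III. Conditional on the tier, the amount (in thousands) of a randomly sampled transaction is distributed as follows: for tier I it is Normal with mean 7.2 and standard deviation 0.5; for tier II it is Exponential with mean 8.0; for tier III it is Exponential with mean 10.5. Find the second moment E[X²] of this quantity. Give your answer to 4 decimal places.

119.6701

For each component E[X²] = Var + (mean)², giving I: 52.09; II: 128; III: 220.5.
Overall E[X²] = 0.39·52.09 + 0.38·128 + 0.23·220.5 = 119.67.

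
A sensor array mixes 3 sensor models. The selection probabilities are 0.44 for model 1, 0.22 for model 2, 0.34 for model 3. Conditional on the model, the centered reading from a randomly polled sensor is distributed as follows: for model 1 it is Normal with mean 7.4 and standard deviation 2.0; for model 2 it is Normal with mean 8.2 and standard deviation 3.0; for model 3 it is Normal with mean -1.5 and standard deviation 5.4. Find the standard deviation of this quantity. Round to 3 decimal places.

Per component, 1: μ=7.4, E[X²]=58.76; 2: μ=8.2, E[X²]=76.24; 3: μ=-1.5, E[X²]=31.41.
E[X] = 0.44·7.4 + 0.22·8.2 + 0.34·-1.5 = 4.55.
E[X²] = 0.44·58.76 + 0.22·76.24 + 0.34·31.41 = 53.3066.
Var(X) = E[X²] − (E[X])² = 53.3066 − 20.7025 = 32.6041.
SD(X) = √32.6041 = 5.71.

5.710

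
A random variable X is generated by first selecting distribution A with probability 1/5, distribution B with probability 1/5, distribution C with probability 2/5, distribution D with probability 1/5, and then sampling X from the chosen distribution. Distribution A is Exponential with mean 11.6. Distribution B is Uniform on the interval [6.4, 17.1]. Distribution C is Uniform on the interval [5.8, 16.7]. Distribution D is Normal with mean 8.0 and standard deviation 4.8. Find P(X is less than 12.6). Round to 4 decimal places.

Conditional on each component, P(X < 12.6): A: 0.662506; B: 0.579439; C: 0.623853; D: 0.831053.
By total probability, P(X < 12.6) = 0.2·0.662506 + 0.2·0.579439 + 0.4·0.623853 + 0.2·0.831053 = 0.664141.

0.6641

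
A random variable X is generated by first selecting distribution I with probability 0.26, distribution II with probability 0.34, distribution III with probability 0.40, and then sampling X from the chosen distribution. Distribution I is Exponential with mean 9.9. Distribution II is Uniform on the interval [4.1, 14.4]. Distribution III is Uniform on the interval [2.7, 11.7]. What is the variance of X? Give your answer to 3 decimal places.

32.556

Per component, I: μ=9.9, E[X²]=196.02; II: μ=9.25, E[X²]=94.4033; III: μ=7.2, E[X²]=58.59.
E[X] = 0.26·9.9 + 0.34·9.25 + 0.4·7.2 = 8.599.
E[X²] = 0.26·196.02 + 0.34·94.4033 + 0.4·58.59 = 106.498.
Var(X) = E[X²] − (E[X])² = 106.498 − 73.9428 = 32.5555.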